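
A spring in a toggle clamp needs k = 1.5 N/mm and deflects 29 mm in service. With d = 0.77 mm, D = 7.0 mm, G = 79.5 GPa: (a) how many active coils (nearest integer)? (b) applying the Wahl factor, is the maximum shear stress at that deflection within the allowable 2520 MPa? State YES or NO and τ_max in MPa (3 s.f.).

(a) 7 coils; (b) YES, τ_max = 1910 MPa

N_a = Gd⁴/(8D³k) = (79.5×10³)(0.77⁴)/(8·7.0³·1.5) = 6.79 → N_a = 7
Actual rate k = Gd⁴/(8D³·7) = 1.4549 N/mm
Working load F = kδ = 1.4549·29 = 42.194 N
C = 7.0/0.77 = 9.0909; K_W = (4C−1)/(4C−4)+0.615/C = 1.1603
τ_max = K_W·8FD/(πd³) = 1.1603·1647.4 = 1911.6 MPa
τ_max ≤ 2520 MPa → acceptable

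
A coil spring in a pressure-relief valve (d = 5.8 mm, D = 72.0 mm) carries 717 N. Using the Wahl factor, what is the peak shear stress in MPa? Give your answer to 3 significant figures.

751 MPa

Spring index C = D/d = 72.0/5.8 = 12.4138
K_W = (4C−1)/(4C−4) + 0.615/C = 48.655/45.655 + 0.0495 = 1.1153
τ₀ = 8FD/(πd³) = 8·717·72.0/(π·5.8³) = 412992/612.96 = 673.76 MPa
τ_max = K·τ₀ = 1.1153 × 673.76 = 751.42 MPa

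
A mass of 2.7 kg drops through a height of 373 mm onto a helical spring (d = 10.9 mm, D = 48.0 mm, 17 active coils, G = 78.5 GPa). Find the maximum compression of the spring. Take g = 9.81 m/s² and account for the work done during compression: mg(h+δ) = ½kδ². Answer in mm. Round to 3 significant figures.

k = Gd⁴/(8D³N_a) = (78.5×10³)(10.9⁴)/(8·48.0³·17) = 73.674 N/mm
W = mg = 2.7 × 9.81 = 26.487 N
½kδ² − Wδ − Wh = 0 → δ = (W + √(W² + 2kWh))/k
δ = (26.487 + √(701.56 + 1.45574e+06))/73.674 = (26.487 + 1206.8)/73.674 = 16.74 mm

16.7 mm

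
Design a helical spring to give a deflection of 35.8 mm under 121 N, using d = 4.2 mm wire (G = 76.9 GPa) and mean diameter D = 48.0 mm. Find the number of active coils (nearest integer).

8

Required rate k = F/δ = 121/35.8 = 3.3799 N/mm
N_a = Gd⁴/(8D³k) = (76.9×10³ × 4.2⁴)/(8 × 48.0³ × 3.3799)
    = 2.39289e+07 / 2.99031e+06 = 8.002 → 8 coils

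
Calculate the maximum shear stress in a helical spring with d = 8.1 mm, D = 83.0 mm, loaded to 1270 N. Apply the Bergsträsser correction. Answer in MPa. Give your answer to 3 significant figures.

572 MPa

Spring index C = D/d = 83.0/8.1 = 10.2469
K_B = (4C+2)/(4C−3) = 42.988/37.988 = 1.1316
τ₀ = 8FD/(πd³) = 8·1270·83.0/(π·8.1³) = 843280/1669.6 = 505.09 MPa
τ_max = K·τ₀ = 1.1316 × 505.09 = 571.57 MPa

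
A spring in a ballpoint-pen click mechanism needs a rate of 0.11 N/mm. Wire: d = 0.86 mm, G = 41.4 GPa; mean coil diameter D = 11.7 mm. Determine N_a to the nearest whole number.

16

N_a = Gd⁴/(8D³k) = (41.4×10³ × 0.86⁴)/(8 × 11.7³ × 0.11)
    = 22646.1 / 1409.42 = 16.07 → 16 coils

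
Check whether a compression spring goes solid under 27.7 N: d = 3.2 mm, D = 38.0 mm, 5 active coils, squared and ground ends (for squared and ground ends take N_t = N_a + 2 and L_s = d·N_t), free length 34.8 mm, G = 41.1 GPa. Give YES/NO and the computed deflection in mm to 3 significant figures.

k = Gd⁴/(8D³N_a) = (41.1×10³)(3.2⁴)/(8·38.0³·5) = 1.9635 N/mm
N_t = 7; L_s = 3.2·7 = 22.4 mm; δ_solid = L₀ − L_s = 34.8 − 22.4 = 12.4 mm
δ = F/k = 27.7/1.9635 = 14.107 mm
δ ≥ δ_solid → spring goes solid

YES, δ = 14.1 mm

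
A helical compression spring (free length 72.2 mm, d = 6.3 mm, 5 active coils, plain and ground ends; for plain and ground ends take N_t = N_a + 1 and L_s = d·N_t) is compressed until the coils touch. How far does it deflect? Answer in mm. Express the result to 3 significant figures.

34.4 mm

N_t = 6; L_s = 6.3·6 = 37.8 mm
δ_solid = L₀ − L_s = 72.2 − 37.8 = 34.4 mm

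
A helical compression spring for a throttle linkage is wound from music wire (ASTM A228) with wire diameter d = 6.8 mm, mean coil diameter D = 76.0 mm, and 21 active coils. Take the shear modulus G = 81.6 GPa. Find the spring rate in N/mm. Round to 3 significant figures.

k = Gd⁴/(8D³N_a) = (81.6×10³ × 6.8⁴) / (8 × 76.0³ × 21)
  = 1.74472e+08 / 7.3748e+07 = 2.3658 N/mm

2.37 N/mm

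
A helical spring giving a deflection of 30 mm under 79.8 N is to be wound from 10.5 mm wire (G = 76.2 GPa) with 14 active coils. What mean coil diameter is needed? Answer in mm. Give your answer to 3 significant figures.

Required rate k = F/δ = 79.8/30 = 2.66 N/mm
D = (Gd⁴/(8N_a·k))^(1/3) = (76.2×10³·10.5⁴/(8·14·2.66))^(1/3)
  = (3.10894e+06)^(1/3) = 145.9500 mm

146 mm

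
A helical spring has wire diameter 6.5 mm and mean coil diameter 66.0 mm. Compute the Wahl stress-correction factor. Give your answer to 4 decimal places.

C = D/d = 66.0/6.5 = 10.1538
K_W = (4C−1)/(4C−4) + 0.615/C = 39.615/36.615 + 0.0606 = 1.1425

1.1425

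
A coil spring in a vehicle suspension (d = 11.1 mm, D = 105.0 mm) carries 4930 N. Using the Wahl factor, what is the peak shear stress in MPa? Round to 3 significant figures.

Spring index C = D/d = 105.0/11.1 = 9.4595
K_W = (4C−1)/(4C−4) + 0.615/C = 36.838/33.838 + 0.0650 = 1.1537
τ₀ = 8FD/(πd³) = 8·4930·105.0/(π·11.1³) = 4.1412e+06/4296.5 = 963.85 MPa
τ_max = K·τ₀ = 1.1537 × 963.85 = 1112 MPa

1110 MPa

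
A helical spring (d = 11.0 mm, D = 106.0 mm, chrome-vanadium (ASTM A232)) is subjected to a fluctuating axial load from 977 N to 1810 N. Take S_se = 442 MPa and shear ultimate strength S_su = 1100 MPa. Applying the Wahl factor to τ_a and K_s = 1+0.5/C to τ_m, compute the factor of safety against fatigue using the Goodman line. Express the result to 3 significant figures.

C = D/d = 106.0/11.0 = 9.6364; K_W = (4C−1)/(4C−4)+0.615/C = 1.1507; K_s = 1+0.5/C = 1.0519
F_a = (F_max−F_min)/2 = 416.5 N; F_m = (F_max+F_min)/2 = 1393.5 N
τ_a = K_W·8F_aD/(πd³) = 1.1507 × 84.466 = 97.192 MPa
τ_m = K_s·8F_mD/(πd³) = 1.0519 × 282.6 = 297.27 MPa
Goodman: 1/n_f = τ_a/S_se + τ_m/S_su = 97.192/442 + 297.27/1100 = 0.21989 + 0.27024 = 0.49013
n_f = 1/0.49013 = 2.04

2.04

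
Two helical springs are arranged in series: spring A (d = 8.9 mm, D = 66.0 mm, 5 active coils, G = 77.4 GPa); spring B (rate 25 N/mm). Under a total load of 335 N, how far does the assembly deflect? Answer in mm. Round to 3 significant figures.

21.3 mm

k_A = Gd⁴/(8D³N_a) = (77.4×10³)(8.9⁴)/(8·66.0³·5) = 42.229 N/mm
Series: 1/k_eq = 1/42.229 + 1/25 = 0.06368; k_eq = 15.703 N/mm
δ = F/k_eq = 335/15.703 = 21.333 mm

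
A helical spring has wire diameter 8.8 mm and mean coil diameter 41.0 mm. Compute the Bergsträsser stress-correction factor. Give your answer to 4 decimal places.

C = D/d = 41.0/8.8 = 4.6591
K_B = (4C+2)/(4C−3) = 20.636/15.636 = 1.3198

1.3198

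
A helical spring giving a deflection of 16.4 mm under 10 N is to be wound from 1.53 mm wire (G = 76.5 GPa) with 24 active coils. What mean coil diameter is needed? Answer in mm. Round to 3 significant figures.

Required rate k = F/δ = 10/16.4 = 0.60976 N/mm
D = (Gd⁴/(8N_a·k))^(1/3) = (76.5×10³·1.53⁴/(8·24·0.60976))^(1/3)
  = (3580.72)^(1/3) = 15.2988 mm

15.3 mm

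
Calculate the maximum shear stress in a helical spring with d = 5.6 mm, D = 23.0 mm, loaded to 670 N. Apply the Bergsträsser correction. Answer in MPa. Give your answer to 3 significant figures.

307 MPa

Spring index C = D/d = 23.0/5.6 = 4.1071
K_B = (4C+2)/(4C−3) = 18.429/13.429 = 1.3723
τ₀ = 8FD/(πd³) = 8·670·23.0/(π·5.6³) = 123280/551.71 = 223.45 MPa
τ_max = K·τ₀ = 1.3723 × 223.45 = 306.65 MPa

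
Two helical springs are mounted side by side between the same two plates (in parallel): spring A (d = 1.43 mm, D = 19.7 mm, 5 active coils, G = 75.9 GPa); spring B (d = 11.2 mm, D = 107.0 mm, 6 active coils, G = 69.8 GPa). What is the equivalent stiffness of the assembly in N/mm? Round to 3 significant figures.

k_A = Gd⁴/(8D³N_a) = (75.9×10³)(1.43⁴)/(8·19.7³·5) = 1.0378 N/mm
k_B = Gd⁴/(8D³N_a) = (69.8×10³)(11.2⁴)/(8·107.0³·6) = 18.678 N/mm
Parallel: k_eq = 1.0378 + 18.678 = 19.716 N/mm

19.7 N/mm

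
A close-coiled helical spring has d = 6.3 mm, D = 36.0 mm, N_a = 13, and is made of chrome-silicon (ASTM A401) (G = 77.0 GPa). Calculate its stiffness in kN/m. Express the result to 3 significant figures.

25.0 kN/m

k = Gd⁴/(8D³N_a) = (77.0×10³ × 6.3⁴) / (8 × 36.0³ × 13)
  = 1.21298e+08 / 4.85222e+06 = 24.998 N/mm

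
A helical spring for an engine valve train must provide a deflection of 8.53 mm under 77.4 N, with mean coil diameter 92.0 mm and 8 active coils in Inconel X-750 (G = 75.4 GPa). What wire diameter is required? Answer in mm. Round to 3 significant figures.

8.80 mm

Required rate k = F/δ = 77.4/8.53 = 9.0739 N/mm
d = (8D³N_a·k / G)^(1/4) = (8·92.0³·8·9.0739 / (75.4×10³))^0.25
  = (5997.4)^0.25 = 8.8002 mm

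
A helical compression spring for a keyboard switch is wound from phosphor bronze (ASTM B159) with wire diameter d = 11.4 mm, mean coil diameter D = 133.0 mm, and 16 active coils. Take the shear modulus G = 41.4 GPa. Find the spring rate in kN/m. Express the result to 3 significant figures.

k = Gd⁴/(8D³N_a) = (41.4×10³ × 11.4⁴) / (8 × 133.0³ × 16)
  = 6.9923e+08 / 3.01138e+08 = 2.322 N/mm

2.32 kN/m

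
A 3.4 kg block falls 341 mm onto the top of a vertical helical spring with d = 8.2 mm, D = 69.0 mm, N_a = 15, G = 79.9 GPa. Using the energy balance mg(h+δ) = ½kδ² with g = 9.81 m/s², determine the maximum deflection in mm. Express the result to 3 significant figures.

53.6 mm

k = Gd⁴/(8D³N_a) = (79.9×10³)(8.2⁴)/(8·69.0³·15) = 9.1638 N/mm
W = mg = 3.4 × 9.81 = 33.354 N
½kδ² − Wδ − Wh = 0 → δ = (W + √(W² + 2kWh))/k
δ = (33.354 + √(1112.5 + 208452))/9.1638 = (33.354 + 457.78)/9.1638 = 53.595 mm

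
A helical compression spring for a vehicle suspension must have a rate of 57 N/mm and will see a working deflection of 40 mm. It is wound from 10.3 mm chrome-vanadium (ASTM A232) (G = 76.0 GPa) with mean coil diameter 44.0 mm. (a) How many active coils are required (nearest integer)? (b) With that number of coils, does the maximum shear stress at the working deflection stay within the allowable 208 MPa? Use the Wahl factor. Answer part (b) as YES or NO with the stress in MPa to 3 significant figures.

N_a = Gd⁴/(8D³k) = (76.0×10³)(10.3⁴)/(8·44.0³·57) = 22.02 → N_a = 22
Actual rate k = Gd⁴/(8D³·22) = 57.055 N/mm
Working load F = kδ = 57.055·40 = 2282.2 N
C = 44.0/10.3 = 4.2718; K_W = (4C−1)/(4C−4)+0.615/C = 1.3732
τ_max = K_W·8FD/(πd³) = 1.3732·234.01 = 321.34 MPa
τ_max > 208 MPa → exceeds allowable

(a) 22 coils; (b) NO, τ_max = 321 MPa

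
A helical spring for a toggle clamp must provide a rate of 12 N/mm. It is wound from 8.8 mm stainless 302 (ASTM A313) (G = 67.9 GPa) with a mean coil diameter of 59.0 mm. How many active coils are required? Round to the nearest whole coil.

21

N_a = Gd⁴/(8D³k) = (67.9×10³ × 8.8⁴)/(8 × 59.0³ × 12)
    = 4.07193e+08 / 1.97164e+07 = 20.65 → 21 coils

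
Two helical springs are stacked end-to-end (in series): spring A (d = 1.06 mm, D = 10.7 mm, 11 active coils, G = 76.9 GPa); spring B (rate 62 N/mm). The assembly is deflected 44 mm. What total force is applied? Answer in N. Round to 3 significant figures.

39.1 N

k_A = Gd⁴/(8D³N_a) = (76.9×10³)(1.06⁴)/(8·10.7³·11) = 0.90057 N/mm
Series: 1/k_eq = 1/0.90057 + 1/62 = 1.1265; k_eq = 0.88767 N/mm
F = k_eq·δ = 0.88767·44 = 39.058 N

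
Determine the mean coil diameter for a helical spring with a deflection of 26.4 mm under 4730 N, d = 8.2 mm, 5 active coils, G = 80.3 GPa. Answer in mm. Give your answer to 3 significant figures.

37.0 mm

Required rate k = F/δ = 4730/26.4 = 179.17 N/mm
D = (Gd⁴/(8N_a·k))^(1/3) = (80.3×10³·8.2⁴/(8·5·179.17))^(1/3)
  = (50658.7)^(1/3) = 37.0014 mm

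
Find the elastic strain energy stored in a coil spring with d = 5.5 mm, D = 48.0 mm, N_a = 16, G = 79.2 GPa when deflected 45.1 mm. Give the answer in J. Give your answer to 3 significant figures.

k = Gd⁴/(8D³N_a) = (79.2×10³)(5.5⁴)/(8·48.0³·16) = 5.1197 N/mm
U = ½kδ² = 0.5 × 5.1197 × 45.1² = 5206.7 N·mm = 5.2067 J

5.21 J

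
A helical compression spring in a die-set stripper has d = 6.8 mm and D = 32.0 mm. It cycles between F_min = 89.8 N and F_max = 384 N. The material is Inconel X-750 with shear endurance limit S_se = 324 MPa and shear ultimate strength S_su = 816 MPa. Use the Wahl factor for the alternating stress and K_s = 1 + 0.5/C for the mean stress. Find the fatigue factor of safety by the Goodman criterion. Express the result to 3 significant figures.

C = D/d = 32.0/6.8 = 4.7059; K_W = (4C−1)/(4C−4)+0.615/C = 1.3331; K_s = 1+0.5/C = 1.1062
F_a = (F_max−F_min)/2 = 147.1 N; F_m = (F_max+F_min)/2 = 236.9 N
τ_a = K_W·8F_aD/(πd³) = 1.3331 × 38.122 = 50.819 MPa
τ_m = K_s·8F_mD/(πd³) = 1.1062 × 61.394 = 67.918 MPa
Goodman: 1/n_f = τ_a/S_se + τ_m/S_su = 50.819/324 + 67.918/816 = 0.15685 + 0.08323 = 0.24008
n_f = 1/0.24008 = 4.165

4.17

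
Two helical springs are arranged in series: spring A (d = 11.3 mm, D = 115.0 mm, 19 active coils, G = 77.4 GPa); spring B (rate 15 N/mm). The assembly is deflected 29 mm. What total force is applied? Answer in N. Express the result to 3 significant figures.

116 N

k_A = Gd⁴/(8D³N_a) = (77.4×10³)(11.3⁴)/(8·115.0³·19) = 5.4591 N/mm
Series: 1/k_eq = 1/5.4591 + 1/15 = 0.24985; k_eq = 4.0024 N/mm
F = k_eq·δ = 4.0024·29 = 116.07 N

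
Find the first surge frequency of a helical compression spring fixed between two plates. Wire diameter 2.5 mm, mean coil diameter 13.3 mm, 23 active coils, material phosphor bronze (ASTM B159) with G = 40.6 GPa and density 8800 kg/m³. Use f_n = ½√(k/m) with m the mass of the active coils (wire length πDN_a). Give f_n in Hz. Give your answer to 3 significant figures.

k = Gd⁴/(8D³N_a) = (40.6×10³)(2.5⁴)/(8·13.3³·23) = 3.6636 N/mm = 3663.6 N/m
Wire length L = πDN_a = π·13.3·23 = 961.01 mm
m = ρ·(πd²/4)·L = 8800 × 4.9087×10⁻⁶ m² × 0.96101 m = 0.041513 kg
f_n = ½√(k/m) = 0.5·√(3663.6/0.041513) = 0.5·√(88253) = 148.54 Hz

149 Hz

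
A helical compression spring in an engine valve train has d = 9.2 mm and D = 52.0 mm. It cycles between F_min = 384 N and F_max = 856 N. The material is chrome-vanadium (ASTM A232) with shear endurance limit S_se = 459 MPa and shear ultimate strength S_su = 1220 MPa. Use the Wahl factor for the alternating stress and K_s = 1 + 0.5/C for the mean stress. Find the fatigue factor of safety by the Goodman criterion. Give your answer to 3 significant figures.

C = D/d = 52.0/9.2 = 5.6522; K_W = (4C−1)/(4C−4)+0.615/C = 1.2700; K_s = 1+0.5/C = 1.0885
F_a = (F_max−F_min)/2 = 236 N; F_m = (F_max+F_min)/2 = 620 N
τ_a = K_W·8F_aD/(πd³) = 1.2700 × 40.132 = 50.969 MPa
τ_m = K_s·8F_mD/(πd³) = 1.0885 × 105.43 = 114.76 MPa
Goodman: 1/n_f = τ_a/S_se + τ_m/S_su = 50.969/459 + 114.76/1220 = 0.11104 + 0.09406 = 0.20511
n_f = 1/0.20511 = 4.875

4.88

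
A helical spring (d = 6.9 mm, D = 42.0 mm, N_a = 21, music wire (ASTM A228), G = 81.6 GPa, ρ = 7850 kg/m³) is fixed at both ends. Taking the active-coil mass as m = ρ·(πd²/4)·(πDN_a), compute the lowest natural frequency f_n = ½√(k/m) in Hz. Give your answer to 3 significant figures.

67.6 Hz

k = Gd⁴/(8D³N_a) = (81.6×10³)(6.9⁴)/(8·42.0³·21) = 14.86 N/mm = 14860 N/m
Wire length L = πDN_a = π·42.0·21 = 2770.9 mm
m = ρ·(πd²/4)·L = 7850 × 37.393×10⁻⁶ m² × 2.7709 m = 0.81335 kg
f_n = ½√(k/m) = 0.5·√(14860/0.81335) = 0.5·√(18271) = 67.584 Hz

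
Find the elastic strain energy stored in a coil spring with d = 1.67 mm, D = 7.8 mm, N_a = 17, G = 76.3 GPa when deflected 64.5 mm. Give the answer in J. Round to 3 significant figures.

k = Gd⁴/(8D³N_a) = (76.3×10³)(1.67⁴)/(8·7.8³·17) = 9.1953 N/mm
U = ½kδ² = 0.5 × 9.1953 × 64.5² = 19127 N·mm = 19.127 J

19.1 J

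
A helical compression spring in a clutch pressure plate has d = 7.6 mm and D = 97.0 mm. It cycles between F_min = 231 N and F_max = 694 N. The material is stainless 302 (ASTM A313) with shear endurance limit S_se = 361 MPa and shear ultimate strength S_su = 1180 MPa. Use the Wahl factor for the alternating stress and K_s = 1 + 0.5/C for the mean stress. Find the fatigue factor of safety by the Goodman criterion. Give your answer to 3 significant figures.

C = D/d = 97.0/7.6 = 12.7632; K_W = (4C−1)/(4C−4)+0.615/C = 1.1119; K_s = 1+0.5/C = 1.0392
F_a = (F_max−F_min)/2 = 231.5 N; F_m = (F_max+F_min)/2 = 462.5 N
τ_a = K_W·8F_aD/(πd³) = 1.1119 × 130.26 = 144.85 MPa
τ_m = K_s·8F_mD/(πd³) = 1.0392 × 260.25 = 270.44 MPa
Goodman: 1/n_f = τ_a/S_se + τ_m/S_su = 144.85/361 + 270.44/1180 = 0.40123 + 0.22919 = 0.63042
n_f = 1/0.63042 = 1.586

1.59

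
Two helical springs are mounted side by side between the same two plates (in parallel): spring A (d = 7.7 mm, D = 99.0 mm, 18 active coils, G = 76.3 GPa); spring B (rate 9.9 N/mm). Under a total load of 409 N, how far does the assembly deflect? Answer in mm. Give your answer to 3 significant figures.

34.6 mm

k_A = Gd⁴/(8D³N_a) = (76.3×10³)(7.7⁴)/(8·99.0³·18) = 1.9196 N/mm
Parallel: k_eq = 1.9196 + 9.9 = 11.82 N/mm
δ = F/k_eq = 409/11.82 = 34.603 mm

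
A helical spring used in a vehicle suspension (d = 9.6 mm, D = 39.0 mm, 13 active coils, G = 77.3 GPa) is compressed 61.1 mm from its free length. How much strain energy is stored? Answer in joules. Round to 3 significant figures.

k = Gd⁴/(8D³N_a) = (77.3×10³)(9.6⁴)/(8·39.0³·13) = 106.42 N/mm
U = ½kδ² = 0.5 × 106.42 × 61.1² = 1.9865e+05 N·mm = 198.65 J

199 J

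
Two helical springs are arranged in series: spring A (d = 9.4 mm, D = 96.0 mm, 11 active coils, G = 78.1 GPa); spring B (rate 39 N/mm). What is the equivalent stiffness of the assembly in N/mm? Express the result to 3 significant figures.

6.52 N/mm

k_A = Gd⁴/(8D³N_a) = (78.1×10³)(9.4⁴)/(8·96.0³·11) = 7.8319 N/mm
Series: 1/k_eq = 1/7.8319 + 1/39 = 0.15332; k_eq = 6.5221 N/mm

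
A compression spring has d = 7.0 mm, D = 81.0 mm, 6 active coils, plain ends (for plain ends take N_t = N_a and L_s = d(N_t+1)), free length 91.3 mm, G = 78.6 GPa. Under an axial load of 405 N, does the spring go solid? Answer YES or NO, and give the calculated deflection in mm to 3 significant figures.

YES, δ = 54.7 mm

k = Gd⁴/(8D³N_a) = (78.6×10³)(7.0⁴)/(8·81.0³·6) = 7.3981 N/mm
N_t = 6; L_s = 7.0·7 = 49 mm; δ_solid = L₀ − L_s = 91.3 − 49 = 42.3 mm
δ = F/k = 405/7.3981 = 54.744 mm
δ ≥ δ_solid → spring goes solid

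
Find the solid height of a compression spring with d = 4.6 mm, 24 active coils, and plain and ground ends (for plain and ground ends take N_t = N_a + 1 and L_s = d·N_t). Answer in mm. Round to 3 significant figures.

plain and ground ends: N_t = N_a + 1 = 24 + 1 = 25
L_s = d·N_t = 4.6 × 25 = 115 mm

115 mm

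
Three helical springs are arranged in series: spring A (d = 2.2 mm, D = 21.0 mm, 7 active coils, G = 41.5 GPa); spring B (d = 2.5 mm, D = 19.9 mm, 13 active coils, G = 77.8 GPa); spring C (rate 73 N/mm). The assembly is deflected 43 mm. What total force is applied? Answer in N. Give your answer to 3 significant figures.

k_A = Gd⁴/(8D³N_a) = (41.5×10³)(2.2⁴)/(8·21.0³·7) = 1.8745 N/mm
k_B = Gd⁴/(8D³N_a) = (77.8×10³)(2.5⁴)/(8·19.9³·13) = 3.7081 N/mm
Series: 1/k_eq = 1/1.8745 + 1/3.7081 + 1/73 = 0.81685; k_eq = 1.2242 N/mm
F = k_eq·δ = 1.2242·43 = 52.641 N

52.6 N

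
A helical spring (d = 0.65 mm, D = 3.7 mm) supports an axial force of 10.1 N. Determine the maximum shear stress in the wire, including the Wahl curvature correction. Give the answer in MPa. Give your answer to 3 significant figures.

439 MPa

Spring index C = D/d = 3.7/0.65 = 5.6923
K_W = (4C−1)/(4C−4) + 0.615/C = 21.769/18.769 + 0.1080 = 1.2679
τ₀ = 8FD/(πd³) = 8·10.1·3.7/(π·0.65³) = 298.96/0.86276 = 346.52 MPa
τ_max = K·τ₀ = 1.2679 × 346.52 = 439.34 MPa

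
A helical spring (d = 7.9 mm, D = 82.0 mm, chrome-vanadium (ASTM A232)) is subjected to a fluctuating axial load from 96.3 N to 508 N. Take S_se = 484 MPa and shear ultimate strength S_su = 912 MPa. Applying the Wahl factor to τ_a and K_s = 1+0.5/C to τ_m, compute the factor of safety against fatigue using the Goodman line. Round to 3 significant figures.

2.84

C = D/d = 82.0/7.9 = 10.3797; K_W = (4C−1)/(4C−4)+0.615/C = 1.1392; K_s = 1+0.5/C = 1.0482
F_a = (F_max−F_min)/2 = 205.85 N; F_m = (F_max+F_min)/2 = 302.15 N
τ_a = K_W·8F_aD/(πd³) = 1.1392 × 87.181 = 99.318 MPa
τ_m = K_s·8F_mD/(πd³) = 1.0482 × 127.97 = 134.13 MPa
Goodman: 1/n_f = τ_a/S_se + τ_m/S_su = 99.318/484 + 134.13/912 = 0.20520 + 0.14707 = 0.35227
n_f = 1/0.35227 = 2.839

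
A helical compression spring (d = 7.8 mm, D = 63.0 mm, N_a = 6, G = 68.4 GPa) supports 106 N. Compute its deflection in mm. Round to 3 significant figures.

5.02 mm

k = Gd⁴/(8D³N_a) = (68.4×10³)(7.8⁴)/(8·63.0³·6) = 21.095 N/mm
δ = F/k = 106 / 21.095 = 5.025 mm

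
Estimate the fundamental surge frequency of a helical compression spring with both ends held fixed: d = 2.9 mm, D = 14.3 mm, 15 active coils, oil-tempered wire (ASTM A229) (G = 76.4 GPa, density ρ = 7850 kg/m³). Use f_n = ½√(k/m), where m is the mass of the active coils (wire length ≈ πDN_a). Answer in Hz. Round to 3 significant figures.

332 Hz

k = Gd⁴/(8D³N_a) = (76.4×10³)(2.9⁴)/(8·14.3³·15) = 15.399 N/mm = 15399 N/m
Wire length L = πDN_a = π·14.3·15 = 673.87 mm
m = ρ·(πd²/4)·L = 7850 × 6.6052×10⁻⁶ m² × 0.67387 m = 0.034941 kg
f_n = ½√(k/m) = 0.5·√(15399/0.034941) = 0.5·√(4.4072e+05) = 331.93 Hz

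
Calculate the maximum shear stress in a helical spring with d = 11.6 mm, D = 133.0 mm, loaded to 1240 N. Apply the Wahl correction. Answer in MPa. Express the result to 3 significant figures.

Spring index C = D/d = 133.0/11.6 = 11.4655
K_W = (4C−1)/(4C−4) + 0.615/C = 44.862/41.862 + 0.0536 = 1.1253
τ₀ = 8FD/(πd³) = 8·1240·133.0/(π·11.6³) = 1.31936e+06/4903.7 = 269.05 MPa
τ_max = K·τ₀ = 1.1253 × 269.05 = 302.77 MPa

303 MPa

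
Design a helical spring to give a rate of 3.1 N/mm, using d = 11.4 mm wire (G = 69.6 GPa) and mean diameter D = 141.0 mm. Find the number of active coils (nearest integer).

N_a = Gd⁴/(8D³k) = (69.6×10³ × 11.4⁴)/(8 × 141.0³ × 3.1)
    = 1.17552e+09 / 6.95199e+07 = 16.91 → 17 coils

17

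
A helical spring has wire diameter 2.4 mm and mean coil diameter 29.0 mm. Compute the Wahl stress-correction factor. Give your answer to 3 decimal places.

1.119

C = D/d = 29.0/2.4 = 12.0833
K_W = (4C−1)/(4C−4) + 0.615/C = 47.333/44.333 + 0.0509 = 1.1186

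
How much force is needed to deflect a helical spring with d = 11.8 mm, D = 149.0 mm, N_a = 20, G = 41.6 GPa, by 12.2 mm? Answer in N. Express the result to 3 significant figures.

k = Gd⁴/(8D³N_a) = (41.6×10³)(11.8⁴)/(8·149.0³·20) = 1.5239 N/mm
F = k·δ = 1.5239 × 12.2 = 18.591 N

18.6 N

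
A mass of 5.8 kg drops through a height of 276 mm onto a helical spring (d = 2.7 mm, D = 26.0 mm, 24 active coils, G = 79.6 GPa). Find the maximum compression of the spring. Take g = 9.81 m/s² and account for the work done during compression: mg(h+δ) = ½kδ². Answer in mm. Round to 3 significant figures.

210 mm

k = Gd⁴/(8D³N_a) = (79.6×10³)(2.7⁴)/(8·26.0³·24) = 1.2536 N/mm
W = mg = 5.8 × 9.81 = 56.898 N
½kδ² − Wδ − Wh = 0 → δ = (W + √(W² + 2kWh))/k
δ = (56.898 + √(3237.4 + 39371.6))/1.2536 = (56.898 + 206.42)/1.2536 = 210.05 mm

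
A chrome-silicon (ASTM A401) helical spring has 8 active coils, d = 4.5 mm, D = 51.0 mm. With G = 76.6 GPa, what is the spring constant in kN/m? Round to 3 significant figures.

3.70 kN/m

k = Gd⁴/(8D³N_a) = (76.6×10³ × 4.5⁴) / (8 × 51.0³ × 8)
  = 3.14108e+07 / 8.48966e+06 = 3.6999 N/mm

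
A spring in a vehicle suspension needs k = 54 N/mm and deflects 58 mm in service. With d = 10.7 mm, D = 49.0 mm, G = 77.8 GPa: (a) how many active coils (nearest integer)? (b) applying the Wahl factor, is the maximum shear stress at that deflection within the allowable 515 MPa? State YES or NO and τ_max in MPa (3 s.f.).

N_a = Gd⁴/(8D³k) = (77.8×10³)(10.7⁴)/(8·49.0³·54) = 20.07 → N_a = 20
Actual rate k = Gd⁴/(8D³·20) = 54.176 N/mm
Working load F = kδ = 54.176·58 = 3142.2 N
C = 49.0/10.7 = 4.5794; K_W = (4C−1)/(4C−4)+0.615/C = 1.3438
τ_max = K_W·8FD/(πd³) = 1.3438·320.05 = 430.09 MPa
τ_max ≤ 515 MPa → acceptable

(a) 20 coils; (b) YES, τ_max = 430 MPa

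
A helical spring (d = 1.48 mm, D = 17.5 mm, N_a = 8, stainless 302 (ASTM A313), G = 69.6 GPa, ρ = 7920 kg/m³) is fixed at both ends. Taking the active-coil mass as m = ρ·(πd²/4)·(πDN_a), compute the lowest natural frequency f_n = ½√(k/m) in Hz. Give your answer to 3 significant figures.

202 Hz

k = Gd⁴/(8D³N_a) = (69.6×10³)(1.48⁴)/(8·17.5³·8) = 0.97356 N/mm = 973.56 N/m
Wire length L = πDN_a = π·17.5·8 = 439.82 mm
m = ρ·(πd²/4)·L = 7920 × 1.7203×10⁻⁶ m² × 0.43982 m = 0.0059926 kg
f_n = ½√(k/m) = 0.5·√(973.56/0.0059926) = 0.5·√(1.6246e+05) = 201.53 Hz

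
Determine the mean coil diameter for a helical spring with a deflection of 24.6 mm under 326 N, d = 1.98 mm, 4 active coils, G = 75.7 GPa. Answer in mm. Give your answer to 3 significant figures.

Required rate k = F/δ = 326/24.6 = 13.252 N/mm
D = (Gd⁴/(8N_a·k))^(1/3) = (75.7×10³·1.98⁴/(8·4·13.252))^(1/3)
  = (2743.62)^(1/3) = 13.9994 mm

14.0 mm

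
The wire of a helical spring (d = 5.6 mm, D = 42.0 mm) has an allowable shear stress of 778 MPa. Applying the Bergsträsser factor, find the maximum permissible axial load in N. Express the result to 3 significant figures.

1080 N

C = D/d = 42.0/5.6 = 7.5000
K_B = (4C+2)/(4C−3) = 32.000/27.000 = 1.1852
τ_max = K·8FD/(πd³) → F_max = τ_allow·πd³/(8DK)
F_max = 778·π·5.6³/(8·42.0·1.1852) = 4.2923e+05/398.22 = 1077.9 N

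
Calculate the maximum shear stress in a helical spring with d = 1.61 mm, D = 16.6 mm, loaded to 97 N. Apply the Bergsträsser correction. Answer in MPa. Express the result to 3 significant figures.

1110 MPa

Spring index C = D/d = 16.6/1.61 = 10.3106
K_B = (4C+2)/(4C−3) = 43.242/38.242 = 1.1307
τ₀ = 8FD/(πd³) = 8·97·16.6/(π·1.61³) = 12881.6/13.111 = 982.52 MPa
τ_max = K·τ₀ = 1.1307 × 982.52 = 1111 MPa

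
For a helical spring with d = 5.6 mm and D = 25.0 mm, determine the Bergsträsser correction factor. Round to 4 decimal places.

1.3365

C = D/d = 25.0/5.6 = 4.4643
K_B = (4C+2)/(4C−3) = 19.857/14.857 = 1.3365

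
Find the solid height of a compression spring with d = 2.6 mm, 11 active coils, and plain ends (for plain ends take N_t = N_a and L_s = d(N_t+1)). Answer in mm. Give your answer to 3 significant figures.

31.2 mm

plain ends: N_t = N_a = 11
L_s = d·(N_t+1) = 2.6 × 12 = 31.2 mm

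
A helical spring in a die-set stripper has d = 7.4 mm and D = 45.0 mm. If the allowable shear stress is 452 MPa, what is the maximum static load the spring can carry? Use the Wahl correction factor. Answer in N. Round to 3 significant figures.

1280 N

C = D/d = 45.0/7.4 = 6.0811
K_W = (4C−1)/(4C−4) + 0.615/C = 23.324/20.324 + 0.1011 = 1.2487
τ_max = K·8FD/(πd³) → F_max = τ_allow·πd³/(8DK)
F_max = 452·π·7.4³/(8·45.0·1.2487) = 5.7542e+05/449.55 = 1280 N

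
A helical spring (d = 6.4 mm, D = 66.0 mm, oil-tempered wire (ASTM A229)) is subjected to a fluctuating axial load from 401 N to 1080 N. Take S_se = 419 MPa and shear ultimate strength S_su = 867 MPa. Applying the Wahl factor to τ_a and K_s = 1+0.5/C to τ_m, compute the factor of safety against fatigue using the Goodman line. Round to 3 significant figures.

C = D/d = 66.0/6.4 = 10.3125; K_W = (4C−1)/(4C−4)+0.615/C = 1.1402; K_s = 1+0.5/C = 1.0485
F_a = (F_max−F_min)/2 = 339.5 N; F_m = (F_max+F_min)/2 = 740.5 N
τ_a = K_W·8F_aD/(πd³) = 1.1402 × 217.66 = 248.17 MPa
τ_m = K_s·8F_mD/(πd³) = 1.0485 × 474.75 = 497.77 MPa
Goodman: 1/n_f = τ_a/S_se + τ_m/S_su = 248.17/419 + 497.77/867 = 0.59230 + 0.57413 = 1.1664
n_f = 1/1.1664 = 0.8573

0.857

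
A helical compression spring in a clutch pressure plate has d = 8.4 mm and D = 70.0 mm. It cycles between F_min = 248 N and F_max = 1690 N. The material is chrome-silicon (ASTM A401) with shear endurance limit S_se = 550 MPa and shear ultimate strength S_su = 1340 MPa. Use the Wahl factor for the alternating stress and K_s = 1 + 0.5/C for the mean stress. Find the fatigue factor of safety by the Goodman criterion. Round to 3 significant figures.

1.44

C = D/d = 70.0/8.4 = 8.3333; K_W = (4C−1)/(4C−4)+0.615/C = 1.1761; K_s = 1+0.5/C = 1.0600
F_a = (F_max−F_min)/2 = 721 N; F_m = (F_max+F_min)/2 = 969 N
τ_a = K_W·8F_aD/(πd³) = 1.1761 × 216.84 = 255.02 MPa
τ_m = K_s·8F_mD/(πd³) = 1.0600 × 291.42 = 308.91 MPa
Goodman: 1/n_f = τ_a/S_se + τ_m/S_su = 255.02/550 + 308.91/1340 = 0.46367 + 0.23053 = 0.6942
n_f = 1/0.6942 = 1.441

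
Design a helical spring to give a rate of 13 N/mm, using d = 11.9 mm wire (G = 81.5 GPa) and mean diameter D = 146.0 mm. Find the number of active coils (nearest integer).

5

N_a = Gd⁴/(8D³k) = (81.5×10³ × 11.9⁴)/(8 × 146.0³ × 13)
    = 1.63435e+09 / 3.23662e+08 = 5.05 → 5 coils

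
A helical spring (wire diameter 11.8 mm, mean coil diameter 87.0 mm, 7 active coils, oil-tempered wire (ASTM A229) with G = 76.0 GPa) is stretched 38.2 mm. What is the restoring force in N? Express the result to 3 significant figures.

k = Gd⁴/(8D³N_a) = (76.0×10³)(11.8⁴)/(8·87.0³·7) = 39.957 N/mm
F = k·δ = 39.957 × 38.2 = 1526.4 N

1530 N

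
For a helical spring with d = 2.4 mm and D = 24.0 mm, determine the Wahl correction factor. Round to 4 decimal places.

1.1448

C = D/d = 24.0/2.4 = 10.0000
K_W = (4C−1)/(4C−4) + 0.615/C = 39.000/36.000 + 0.0615 = 1.1448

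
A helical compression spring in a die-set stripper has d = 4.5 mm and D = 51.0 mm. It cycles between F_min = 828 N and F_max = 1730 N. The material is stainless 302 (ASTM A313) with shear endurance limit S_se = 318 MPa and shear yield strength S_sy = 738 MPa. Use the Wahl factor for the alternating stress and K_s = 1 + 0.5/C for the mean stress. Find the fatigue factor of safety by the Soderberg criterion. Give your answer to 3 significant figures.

C = D/d = 51.0/4.5 = 11.3333; K_W = (4C−1)/(4C−4)+0.615/C = 1.1268; K_s = 1+0.5/C = 1.0441
F_a = (F_max−F_min)/2 = 451 N; F_m = (F_max+F_min)/2 = 1279 N
τ_a = K_W·8F_aD/(πd³) = 1.1268 × 642.76 = 724.29 MPa
τ_m = K_s·8F_mD/(πd³) = 1.0441 × 1822.8 = 1903.2 MPa
Soderberg: 1/n_f = τ_a/S_se + τ_m/S_sy = 724.29/318 + 1903.2/738 = 2.27765 + 2.57891 = 4.8566
n_f = 1/4.8566 = 0.2059

0.206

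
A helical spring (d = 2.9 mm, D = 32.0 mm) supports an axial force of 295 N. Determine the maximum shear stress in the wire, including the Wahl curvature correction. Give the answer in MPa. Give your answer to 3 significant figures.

1110 MPa

Spring index C = D/d = 32.0/2.9 = 11.0345
K_W = (4C−1)/(4C−4) + 0.615/C = 43.138/40.138 + 0.0557 = 1.1305
τ₀ = 8FD/(πd³) = 8·295·32.0/(π·2.9³) = 75520/76.62 = 985.64 MPa
τ_max = K·τ₀ = 1.1305 × 985.64 = 1114.2 MPa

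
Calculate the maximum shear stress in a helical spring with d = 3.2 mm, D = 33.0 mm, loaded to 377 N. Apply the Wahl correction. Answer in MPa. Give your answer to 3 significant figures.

Spring index C = D/d = 33.0/3.2 = 10.3125
K_W = (4C−1)/(4C−4) + 0.615/C = 40.250/37.250 + 0.0596 = 1.1402
τ₀ = 8FD/(πd³) = 8·377·33.0/(π·3.2³) = 99528/102.94 = 966.82 MPa
τ_max = K·τ₀ = 1.1402 × 966.82 = 1102.3 MPa

1100 MPa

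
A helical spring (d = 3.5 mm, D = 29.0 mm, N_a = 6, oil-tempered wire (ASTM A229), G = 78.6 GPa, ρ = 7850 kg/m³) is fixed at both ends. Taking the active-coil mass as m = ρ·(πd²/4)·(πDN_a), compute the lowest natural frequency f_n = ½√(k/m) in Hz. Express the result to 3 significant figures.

247 Hz

k = Gd⁴/(8D³N_a) = (78.6×10³)(3.5⁴)/(8·29.0³·6) = 10.075 N/mm = 10075 N/m
Wire length L = πDN_a = π·29.0·6 = 546.64 mm
m = ρ·(πd²/4)·L = 7850 × 9.6211×10⁻⁶ m² × 0.54664 m = 0.041285 kg
f_n = ½√(k/m) = 0.5·√(10075/0.041285) = 0.5·√(2.4404e+05) = 247 Hz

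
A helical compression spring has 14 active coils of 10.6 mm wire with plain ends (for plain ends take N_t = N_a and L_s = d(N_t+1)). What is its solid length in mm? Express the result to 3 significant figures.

159 mm

plain ends: N_t = N_a = 14
L_s = d·(N_t+1) = 10.6 × 15 = 159 mm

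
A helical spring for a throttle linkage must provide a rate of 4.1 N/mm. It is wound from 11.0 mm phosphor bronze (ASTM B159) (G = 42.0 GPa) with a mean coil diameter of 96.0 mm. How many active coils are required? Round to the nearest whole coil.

21

N_a = Gd⁴/(8D³k) = (42.0×10³ × 11.0⁴)/(8 × 96.0³ × 4.1)
    = 6.14922e+08 / 2.90193e+07 = 21.19 → 21 coils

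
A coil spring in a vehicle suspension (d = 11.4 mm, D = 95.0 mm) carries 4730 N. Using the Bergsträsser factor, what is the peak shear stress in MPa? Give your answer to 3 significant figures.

900 MPa

Spring index C = D/d = 95.0/11.4 = 8.3333
K_B = (4C+2)/(4C−3) = 35.333/30.333 = 1.1648
τ₀ = 8FD/(πd³) = 8·4730·95.0/(π·11.4³) = 3.5948e+06/4654.4 = 772.34 MPa
τ_max = K·τ₀ = 1.1648 × 772.34 = 899.65 MPa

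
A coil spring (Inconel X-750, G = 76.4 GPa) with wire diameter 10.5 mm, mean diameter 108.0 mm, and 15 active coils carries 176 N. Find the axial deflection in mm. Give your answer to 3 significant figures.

k = Gd⁴/(8D³N_a) = (76.4×10³)(10.5⁴)/(8·108.0³·15) = 6.1432 N/mm
δ = F/k = 176 / 6.1432 = 28.649 mm

28.6 mm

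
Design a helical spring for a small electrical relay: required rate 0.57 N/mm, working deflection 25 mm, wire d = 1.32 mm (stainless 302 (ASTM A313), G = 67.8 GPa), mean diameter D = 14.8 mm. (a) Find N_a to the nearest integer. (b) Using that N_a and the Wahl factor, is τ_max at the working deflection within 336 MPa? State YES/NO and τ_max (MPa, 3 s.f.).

(a) 14 coils; (b) YES, τ_max = 262 MPa

N_a = Gd⁴/(8D³k) = (67.8×10³)(1.32⁴)/(8·14.8³·0.57) = 13.92 → N_a = 14
Actual rate k = Gd⁴/(8D³·14) = 0.56692 N/mm
Working load F = kδ = 0.56692·25 = 14.173 N
C = 14.8/1.32 = 11.2121; K_W = (4C−1)/(4C−4)+0.615/C = 1.1283
τ_max = K_W·8FD/(πd³) = 1.1283·232.24 = 262.04 MPa
τ_max ≤ 336 MPa → acceptable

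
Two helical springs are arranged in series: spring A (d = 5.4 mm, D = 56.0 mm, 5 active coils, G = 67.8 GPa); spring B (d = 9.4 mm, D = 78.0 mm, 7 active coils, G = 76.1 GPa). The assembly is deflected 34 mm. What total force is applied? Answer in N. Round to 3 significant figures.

204 N

k_A = Gd⁴/(8D³N_a) = (67.8×10³)(5.4⁴)/(8·56.0³·5) = 8.2069 N/mm
k_B = Gd⁴/(8D³N_a) = (76.1×10³)(9.4⁴)/(8·78.0³·7) = 22.358 N/mm
Series: 1/k_eq = 1/8.2069 + 1/22.358 = 0.16658; k_eq = 6.0033 N/mm
F = k_eq·δ = 6.0033·34 = 204.11 N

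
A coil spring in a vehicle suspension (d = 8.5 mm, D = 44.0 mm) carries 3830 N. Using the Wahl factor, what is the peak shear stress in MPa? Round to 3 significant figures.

Spring index C = D/d = 44.0/8.5 = 5.1765
K_W = (4C−1)/(4C−4) + 0.615/C = 19.706/16.706 + 0.1188 = 1.2984
τ₀ = 8FD/(πd³) = 8·3830·44.0/(π·8.5³) = 1.34816e+06/1929.3 = 698.77 MPa
τ_max = K·τ₀ = 1.2984 × 698.77 = 907.27 MPa

907 MPa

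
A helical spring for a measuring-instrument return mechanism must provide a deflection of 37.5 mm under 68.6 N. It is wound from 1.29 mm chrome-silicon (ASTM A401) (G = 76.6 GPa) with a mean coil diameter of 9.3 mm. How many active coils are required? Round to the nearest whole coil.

18

Required rate k = F/δ = 68.6/37.5 = 1.8293 N/mm
N_a = Gd⁴/(8D³k) = (76.6×10³ × 1.29⁴)/(8 × 9.3³ × 1.8293)
    = 212123 / 11771.5 = 18.02 → 18 coils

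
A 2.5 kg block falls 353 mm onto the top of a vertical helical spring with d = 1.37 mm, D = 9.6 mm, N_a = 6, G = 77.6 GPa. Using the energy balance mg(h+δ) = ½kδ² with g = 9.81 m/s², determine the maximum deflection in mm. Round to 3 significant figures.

55.8 mm

k = Gd⁴/(8D³N_a) = (77.6×10³)(1.37⁴)/(8·9.6³·6) = 6.4371 N/mm
W = mg = 2.5 × 9.81 = 24.525 N
½kδ² − Wδ − Wh = 0 → δ = (W + √(W² + 2kWh))/k
δ = (24.525 + √(601.48 + 111456))/6.4371 = (24.525 + 334.75)/6.4371 = 55.813 mm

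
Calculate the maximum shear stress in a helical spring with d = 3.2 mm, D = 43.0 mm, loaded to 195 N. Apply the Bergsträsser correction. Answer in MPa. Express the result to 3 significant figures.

716 MPa

Spring index C = D/d = 43.0/3.2 = 13.4375
K_B = (4C+2)/(4C−3) = 55.750/50.750 = 1.0985
τ₀ = 8FD/(πd³) = 8·195·43.0/(π·3.2³) = 67080/102.94 = 651.62 MPa
τ_max = K·τ₀ = 1.0985 × 651.62 = 715.82 MPa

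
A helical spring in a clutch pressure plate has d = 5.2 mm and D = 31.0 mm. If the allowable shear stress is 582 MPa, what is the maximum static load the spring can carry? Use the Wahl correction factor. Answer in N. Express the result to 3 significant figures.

C = D/d = 31.0/5.2 = 5.9615
K_W = (4C−1)/(4C−4) + 0.615/C = 22.846/19.846 + 0.1032 = 1.2543
τ_max = K·8FD/(πd³) → F_max = τ_allow·πd³/(8DK)
F_max = 582·π·5.2³/(8·31.0·1.2543) = 2.5709e+05/311.07 = 826.46 N

826 N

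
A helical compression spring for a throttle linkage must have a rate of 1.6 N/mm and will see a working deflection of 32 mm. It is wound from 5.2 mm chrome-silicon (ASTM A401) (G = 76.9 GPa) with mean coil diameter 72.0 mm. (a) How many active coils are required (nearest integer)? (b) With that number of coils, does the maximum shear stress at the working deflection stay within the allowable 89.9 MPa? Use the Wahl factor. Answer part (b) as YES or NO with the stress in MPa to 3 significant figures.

(a) 12 coils; (b) YES, τ_max = 72.2 MPa

N_a = Gd⁴/(8D³k) = (76.9×10³)(5.2⁴)/(8·72.0³·1.6) = 11.77 → N_a = 12
Actual rate k = Gd⁴/(8D³·12) = 1.5692 N/mm
Working load F = kδ = 1.5692·32 = 50.214 N
C = 72.0/5.2 = 13.8462; K_W = (4C−1)/(4C−4)+0.615/C = 1.1028
τ_max = K_W·8FD/(πd³) = 1.1028·65.476 = 72.207 MPa
τ_max ≤ 89.9 MPa → acceptable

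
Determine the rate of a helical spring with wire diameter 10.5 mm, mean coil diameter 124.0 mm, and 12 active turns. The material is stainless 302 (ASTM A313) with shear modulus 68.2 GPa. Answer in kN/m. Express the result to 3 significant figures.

k = Gd⁴/(8D³N_a) = (68.2×10³ × 10.5⁴) / (8 × 124.0³ × 12)
  = 8.28975e+08 / 1.83036e+08 = 4.529 N/mm

4.53 kN/m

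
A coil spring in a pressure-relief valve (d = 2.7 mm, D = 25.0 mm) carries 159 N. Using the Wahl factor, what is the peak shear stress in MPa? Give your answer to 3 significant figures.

Spring index C = D/d = 25.0/2.7 = 9.2593
K_W = (4C−1)/(4C−4) + 0.615/C = 36.037/33.037 + 0.0664 = 1.1572
τ₀ = 8FD/(πd³) = 8·159·25.0/(π·2.7³) = 31800/61.836 = 514.26 MPa
τ_max = K·τ₀ = 1.1572 × 514.26 = 595.12 MPa

595 MPa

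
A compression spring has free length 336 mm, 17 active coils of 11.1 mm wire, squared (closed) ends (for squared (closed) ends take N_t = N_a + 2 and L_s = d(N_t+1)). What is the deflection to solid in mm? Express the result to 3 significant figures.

114 mm

N_t = 19; L_s = 11.1·20 = 222 mm
δ_solid = L₀ − L_s = 336 − 222 = 114 mm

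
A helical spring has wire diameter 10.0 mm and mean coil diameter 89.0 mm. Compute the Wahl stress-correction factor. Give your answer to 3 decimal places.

1.164

C = D/d = 89.0/10.0 = 8.9000
K_W = (4C−1)/(4C−4) + 0.615/C = 34.600/31.600 + 0.0691 = 1.1640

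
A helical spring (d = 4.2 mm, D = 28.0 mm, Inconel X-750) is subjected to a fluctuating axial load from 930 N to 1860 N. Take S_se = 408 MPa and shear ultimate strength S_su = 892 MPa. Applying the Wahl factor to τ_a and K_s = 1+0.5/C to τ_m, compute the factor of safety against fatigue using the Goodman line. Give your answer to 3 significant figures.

0.338

C = D/d = 28.0/4.2 = 6.6667; K_W = (4C−1)/(4C−4)+0.615/C = 1.2246; K_s = 1+0.5/C = 1.0750
F_a = (F_max−F_min)/2 = 465 N; F_m = (F_max+F_min)/2 = 1395 N
τ_a = K_W·8F_aD/(πd³) = 1.2246 × 447.51 = 548.02 MPa
τ_m = K_s·8F_mD/(πd³) = 1.0750 × 1342.5 = 1443.2 MPa
Goodman: 1/n_f = τ_a/S_se + τ_m/S_su = 548.02/408 + 1443.2/892 = 1.34319 + 1.61796 = 2.9612
n_f = 1/2.9612 = 0.3377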